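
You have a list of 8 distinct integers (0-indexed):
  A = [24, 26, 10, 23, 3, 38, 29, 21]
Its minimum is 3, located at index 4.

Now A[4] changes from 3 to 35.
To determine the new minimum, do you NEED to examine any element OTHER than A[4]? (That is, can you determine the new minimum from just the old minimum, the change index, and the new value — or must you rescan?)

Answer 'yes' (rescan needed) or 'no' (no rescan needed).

Answer: yes

Derivation:
Old min = 3 at index 4
Change at index 4: 3 -> 35
Index 4 WAS the min and new value 35 > old min 3. Must rescan other elements to find the new min.
Needs rescan: yes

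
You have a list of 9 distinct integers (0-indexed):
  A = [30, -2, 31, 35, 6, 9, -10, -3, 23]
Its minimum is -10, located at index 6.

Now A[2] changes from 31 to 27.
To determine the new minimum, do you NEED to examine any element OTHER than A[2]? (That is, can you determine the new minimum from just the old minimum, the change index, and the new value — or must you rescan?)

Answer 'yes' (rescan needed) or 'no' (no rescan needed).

Answer: no

Derivation:
Old min = -10 at index 6
Change at index 2: 31 -> 27
Index 2 was NOT the min. New min = min(-10, 27). No rescan of other elements needed.
Needs rescan: no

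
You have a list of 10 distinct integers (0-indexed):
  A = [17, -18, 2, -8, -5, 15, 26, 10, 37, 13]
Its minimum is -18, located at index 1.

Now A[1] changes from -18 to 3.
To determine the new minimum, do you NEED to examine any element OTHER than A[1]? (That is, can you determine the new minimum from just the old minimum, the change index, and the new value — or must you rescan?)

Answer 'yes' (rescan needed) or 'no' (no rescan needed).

Old min = -18 at index 1
Change at index 1: -18 -> 3
Index 1 WAS the min and new value 3 > old min -18. Must rescan other elements to find the new min.
Needs rescan: yes

Answer: yes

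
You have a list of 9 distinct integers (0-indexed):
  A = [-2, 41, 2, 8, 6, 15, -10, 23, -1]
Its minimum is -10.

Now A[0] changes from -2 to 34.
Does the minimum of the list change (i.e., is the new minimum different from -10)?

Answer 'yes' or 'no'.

Old min = -10
Change: A[0] -2 -> 34
Changed element was NOT the min; min changes only if 34 < -10.
New min = -10; changed? no

Answer: no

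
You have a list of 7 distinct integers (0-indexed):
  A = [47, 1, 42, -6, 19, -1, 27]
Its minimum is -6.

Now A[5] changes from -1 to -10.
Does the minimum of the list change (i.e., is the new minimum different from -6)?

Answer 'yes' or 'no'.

Answer: yes

Derivation:
Old min = -6
Change: A[5] -1 -> -10
Changed element was NOT the min; min changes only if -10 < -6.
New min = -10; changed? yes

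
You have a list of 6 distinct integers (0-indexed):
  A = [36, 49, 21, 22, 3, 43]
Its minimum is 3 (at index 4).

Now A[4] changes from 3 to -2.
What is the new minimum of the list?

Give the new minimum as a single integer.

Answer: -2

Derivation:
Old min = 3 (at index 4)
Change: A[4] 3 -> -2
Changed element WAS the min. Need to check: is -2 still <= all others?
  Min of remaining elements: 21
  New min = min(-2, 21) = -2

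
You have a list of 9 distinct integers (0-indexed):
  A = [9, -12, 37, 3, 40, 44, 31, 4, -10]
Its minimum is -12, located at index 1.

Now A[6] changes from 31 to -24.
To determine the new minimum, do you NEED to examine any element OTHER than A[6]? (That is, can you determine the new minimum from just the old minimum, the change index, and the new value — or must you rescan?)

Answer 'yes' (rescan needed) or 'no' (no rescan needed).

Answer: no

Derivation:
Old min = -12 at index 1
Change at index 6: 31 -> -24
Index 6 was NOT the min. New min = min(-12, -24). No rescan of other elements needed.
Needs rescan: no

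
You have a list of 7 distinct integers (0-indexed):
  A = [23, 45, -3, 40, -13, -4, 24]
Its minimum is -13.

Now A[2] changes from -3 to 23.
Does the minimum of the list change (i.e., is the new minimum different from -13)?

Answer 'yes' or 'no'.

Answer: no

Derivation:
Old min = -13
Change: A[2] -3 -> 23
Changed element was NOT the min; min changes only if 23 < -13.
New min = -13; changed? no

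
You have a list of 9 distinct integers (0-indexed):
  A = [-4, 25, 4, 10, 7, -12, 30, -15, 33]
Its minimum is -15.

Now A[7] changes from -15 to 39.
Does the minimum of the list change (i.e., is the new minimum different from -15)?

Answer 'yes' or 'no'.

Answer: yes

Derivation:
Old min = -15
Change: A[7] -15 -> 39
Changed element was the min; new min must be rechecked.
New min = -12; changed? yes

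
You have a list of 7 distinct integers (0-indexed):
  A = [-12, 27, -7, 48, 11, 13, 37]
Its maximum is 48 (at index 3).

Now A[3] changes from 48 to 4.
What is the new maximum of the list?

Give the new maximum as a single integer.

Answer: 37

Derivation:
Old max = 48 (at index 3)
Change: A[3] 48 -> 4
Changed element WAS the max -> may need rescan.
  Max of remaining elements: 37
  New max = max(4, 37) = 37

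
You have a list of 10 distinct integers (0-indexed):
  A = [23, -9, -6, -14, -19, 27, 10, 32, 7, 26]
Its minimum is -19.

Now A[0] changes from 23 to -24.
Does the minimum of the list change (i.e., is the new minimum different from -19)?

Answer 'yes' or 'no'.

Answer: yes

Derivation:
Old min = -19
Change: A[0] 23 -> -24
Changed element was NOT the min; min changes only if -24 < -19.
New min = -24; changed? yes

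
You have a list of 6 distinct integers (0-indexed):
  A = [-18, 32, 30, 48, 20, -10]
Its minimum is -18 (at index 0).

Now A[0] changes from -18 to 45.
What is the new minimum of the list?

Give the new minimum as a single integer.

Answer: -10

Derivation:
Old min = -18 (at index 0)
Change: A[0] -18 -> 45
Changed element WAS the min. Need to check: is 45 still <= all others?
  Min of remaining elements: -10
  New min = min(45, -10) = -10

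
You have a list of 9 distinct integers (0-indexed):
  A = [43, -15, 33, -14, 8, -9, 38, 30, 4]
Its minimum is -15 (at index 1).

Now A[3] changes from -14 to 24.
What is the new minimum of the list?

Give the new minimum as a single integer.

Answer: -15

Derivation:
Old min = -15 (at index 1)
Change: A[3] -14 -> 24
Changed element was NOT the old min.
  New min = min(old_min, new_val) = min(-15, 24) = -15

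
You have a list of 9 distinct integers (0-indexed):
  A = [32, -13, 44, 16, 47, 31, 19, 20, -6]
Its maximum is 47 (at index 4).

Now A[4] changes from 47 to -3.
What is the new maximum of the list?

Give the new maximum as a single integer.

Answer: 44

Derivation:
Old max = 47 (at index 4)
Change: A[4] 47 -> -3
Changed element WAS the max -> may need rescan.
  Max of remaining elements: 44
  New max = max(-3, 44) = 44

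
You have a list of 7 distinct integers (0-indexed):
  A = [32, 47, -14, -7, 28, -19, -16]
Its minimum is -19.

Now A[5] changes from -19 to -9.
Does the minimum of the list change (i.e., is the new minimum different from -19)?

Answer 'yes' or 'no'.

Answer: yes

Derivation:
Old min = -19
Change: A[5] -19 -> -9
Changed element was the min; new min must be rechecked.
New min = -16; changed? yes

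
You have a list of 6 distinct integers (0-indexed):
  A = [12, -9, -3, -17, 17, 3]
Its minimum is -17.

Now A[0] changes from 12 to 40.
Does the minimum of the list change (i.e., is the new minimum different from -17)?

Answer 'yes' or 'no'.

Answer: no

Derivation:
Old min = -17
Change: A[0] 12 -> 40
Changed element was NOT the min; min changes only if 40 < -17.
New min = -17; changed? no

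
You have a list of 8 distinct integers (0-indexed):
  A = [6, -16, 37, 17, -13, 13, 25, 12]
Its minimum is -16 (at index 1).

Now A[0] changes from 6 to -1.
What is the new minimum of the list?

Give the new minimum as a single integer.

Answer: -16

Derivation:
Old min = -16 (at index 1)
Change: A[0] 6 -> -1
Changed element was NOT the old min.
  New min = min(old_min, new_val) = min(-16, -1) = -16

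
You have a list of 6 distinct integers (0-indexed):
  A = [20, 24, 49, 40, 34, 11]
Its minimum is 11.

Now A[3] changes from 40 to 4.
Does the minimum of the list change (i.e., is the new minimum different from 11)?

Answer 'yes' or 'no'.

Answer: yes

Derivation:
Old min = 11
Change: A[3] 40 -> 4
Changed element was NOT the min; min changes only if 4 < 11.
New min = 4; changed? yes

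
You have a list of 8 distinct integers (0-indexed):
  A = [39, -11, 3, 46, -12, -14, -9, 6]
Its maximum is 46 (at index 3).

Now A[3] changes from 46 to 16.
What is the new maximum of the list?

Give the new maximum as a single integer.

Answer: 39

Derivation:
Old max = 46 (at index 3)
Change: A[3] 46 -> 16
Changed element WAS the max -> may need rescan.
  Max of remaining elements: 39
  New max = max(16, 39) = 39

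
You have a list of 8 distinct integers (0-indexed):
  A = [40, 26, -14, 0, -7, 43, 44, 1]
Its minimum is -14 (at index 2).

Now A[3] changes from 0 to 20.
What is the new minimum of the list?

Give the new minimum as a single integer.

Answer: -14

Derivation:
Old min = -14 (at index 2)
Change: A[3] 0 -> 20
Changed element was NOT the old min.
  New min = min(old_min, new_val) = min(-14, 20) = -14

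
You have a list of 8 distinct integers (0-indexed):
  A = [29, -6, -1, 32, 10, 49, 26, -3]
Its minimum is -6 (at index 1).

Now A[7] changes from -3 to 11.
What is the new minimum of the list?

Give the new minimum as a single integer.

Answer: -6

Derivation:
Old min = -6 (at index 1)
Change: A[7] -3 -> 11
Changed element was NOT the old min.
  New min = min(old_min, new_val) = min(-6, 11) = -6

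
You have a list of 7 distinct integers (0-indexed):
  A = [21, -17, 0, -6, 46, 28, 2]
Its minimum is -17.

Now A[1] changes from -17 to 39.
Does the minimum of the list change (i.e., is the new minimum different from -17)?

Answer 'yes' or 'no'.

Answer: yes

Derivation:
Old min = -17
Change: A[1] -17 -> 39
Changed element was the min; new min must be rechecked.
New min = -6; changed? yes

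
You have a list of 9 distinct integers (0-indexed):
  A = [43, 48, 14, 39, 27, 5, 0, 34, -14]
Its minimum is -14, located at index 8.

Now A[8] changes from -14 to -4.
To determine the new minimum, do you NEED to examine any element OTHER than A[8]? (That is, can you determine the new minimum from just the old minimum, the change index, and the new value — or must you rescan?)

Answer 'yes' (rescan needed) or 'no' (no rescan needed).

Old min = -14 at index 8
Change at index 8: -14 -> -4
Index 8 WAS the min and new value -4 > old min -14. Must rescan other elements to find the new min.
Needs rescan: yes

Answer: yes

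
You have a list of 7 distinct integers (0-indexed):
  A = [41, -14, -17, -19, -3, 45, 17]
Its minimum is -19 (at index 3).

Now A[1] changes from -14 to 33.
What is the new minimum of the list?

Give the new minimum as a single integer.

Old min = -19 (at index 3)
Change: A[1] -14 -> 33
Changed element was NOT the old min.
  New min = min(old_min, new_val) = min(-19, 33) = -19

Answer: -19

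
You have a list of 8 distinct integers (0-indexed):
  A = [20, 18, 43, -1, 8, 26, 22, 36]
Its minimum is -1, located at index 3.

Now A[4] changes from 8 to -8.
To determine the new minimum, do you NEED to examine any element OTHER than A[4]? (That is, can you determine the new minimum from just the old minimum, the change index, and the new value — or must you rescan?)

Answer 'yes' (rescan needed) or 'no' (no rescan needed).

Answer: no

Derivation:
Old min = -1 at index 3
Change at index 4: 8 -> -8
Index 4 was NOT the min. New min = min(-1, -8). No rescan of other elements needed.
Needs rescan: no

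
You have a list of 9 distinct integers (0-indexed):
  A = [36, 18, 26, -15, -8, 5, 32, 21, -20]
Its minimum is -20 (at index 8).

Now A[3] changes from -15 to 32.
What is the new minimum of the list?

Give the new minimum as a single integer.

Old min = -20 (at index 8)
Change: A[3] -15 -> 32
Changed element was NOT the old min.
  New min = min(old_min, new_val) = min(-20, 32) = -20

Answer: -20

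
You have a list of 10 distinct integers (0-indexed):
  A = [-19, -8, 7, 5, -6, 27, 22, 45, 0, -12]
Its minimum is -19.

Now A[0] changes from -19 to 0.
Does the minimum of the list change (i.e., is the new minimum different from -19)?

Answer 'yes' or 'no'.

Old min = -19
Change: A[0] -19 -> 0
Changed element was the min; new min must be rechecked.
New min = -12; changed? yes

Answer: yes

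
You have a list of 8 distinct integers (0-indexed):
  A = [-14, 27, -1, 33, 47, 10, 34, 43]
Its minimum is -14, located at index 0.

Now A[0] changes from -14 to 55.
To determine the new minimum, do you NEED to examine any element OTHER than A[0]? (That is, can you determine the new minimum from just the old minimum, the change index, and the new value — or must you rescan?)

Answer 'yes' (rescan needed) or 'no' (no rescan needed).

Old min = -14 at index 0
Change at index 0: -14 -> 55
Index 0 WAS the min and new value 55 > old min -14. Must rescan other elements to find the new min.
Needs rescan: yes

Answer: yes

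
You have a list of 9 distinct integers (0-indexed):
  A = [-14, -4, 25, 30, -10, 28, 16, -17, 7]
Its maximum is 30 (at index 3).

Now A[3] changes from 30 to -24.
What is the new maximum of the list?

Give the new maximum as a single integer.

Answer: 28

Derivation:
Old max = 30 (at index 3)
Change: A[3] 30 -> -24
Changed element WAS the max -> may need rescan.
  Max of remaining elements: 28
  New max = max(-24, 28) = 28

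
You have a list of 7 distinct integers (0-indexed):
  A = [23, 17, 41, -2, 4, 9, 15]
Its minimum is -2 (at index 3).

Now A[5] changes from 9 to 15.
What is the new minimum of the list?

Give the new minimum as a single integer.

Old min = -2 (at index 3)
Change: A[5] 9 -> 15
Changed element was NOT the old min.
  New min = min(old_min, new_val) = min(-2, 15) = -2

Answer: -2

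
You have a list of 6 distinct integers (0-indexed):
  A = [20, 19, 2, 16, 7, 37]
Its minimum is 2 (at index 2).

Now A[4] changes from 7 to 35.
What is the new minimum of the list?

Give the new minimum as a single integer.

Answer: 2

Derivation:
Old min = 2 (at index 2)
Change: A[4] 7 -> 35
Changed element was NOT the old min.
  New min = min(old_min, new_val) = min(2, 35) = 2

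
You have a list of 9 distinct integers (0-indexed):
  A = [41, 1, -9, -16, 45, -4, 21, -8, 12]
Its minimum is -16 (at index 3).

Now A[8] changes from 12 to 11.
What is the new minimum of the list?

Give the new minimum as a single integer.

Answer: -16

Derivation:
Old min = -16 (at index 3)
Change: A[8] 12 -> 11
Changed element was NOT the old min.
  New min = min(old_min, new_val) = min(-16, 11) = -16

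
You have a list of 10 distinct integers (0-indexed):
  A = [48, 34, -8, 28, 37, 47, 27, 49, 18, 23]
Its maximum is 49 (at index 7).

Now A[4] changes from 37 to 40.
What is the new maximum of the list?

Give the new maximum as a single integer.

Old max = 49 (at index 7)
Change: A[4] 37 -> 40
Changed element was NOT the old max.
  New max = max(old_max, new_val) = max(49, 40) = 49

Answer: 49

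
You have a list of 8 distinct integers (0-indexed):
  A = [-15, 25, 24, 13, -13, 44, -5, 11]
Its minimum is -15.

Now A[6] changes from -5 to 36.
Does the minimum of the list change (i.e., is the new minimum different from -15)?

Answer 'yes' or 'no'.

Old min = -15
Change: A[6] -5 -> 36
Changed element was NOT the min; min changes only if 36 < -15.
New min = -15; changed? no

Answer: no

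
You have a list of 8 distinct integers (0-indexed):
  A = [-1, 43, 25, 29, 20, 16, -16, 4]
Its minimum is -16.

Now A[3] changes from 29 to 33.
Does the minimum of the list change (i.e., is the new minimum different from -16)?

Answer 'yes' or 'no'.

Old min = -16
Change: A[3] 29 -> 33
Changed element was NOT the min; min changes only if 33 < -16.
New min = -16; changed? no

Answer: no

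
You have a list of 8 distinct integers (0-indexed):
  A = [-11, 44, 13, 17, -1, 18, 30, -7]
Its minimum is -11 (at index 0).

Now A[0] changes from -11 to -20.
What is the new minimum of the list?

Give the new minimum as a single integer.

Answer: -20

Derivation:
Old min = -11 (at index 0)
Change: A[0] -11 -> -20
Changed element WAS the min. Need to check: is -20 still <= all others?
  Min of remaining elements: -7
  New min = min(-20, -7) = -20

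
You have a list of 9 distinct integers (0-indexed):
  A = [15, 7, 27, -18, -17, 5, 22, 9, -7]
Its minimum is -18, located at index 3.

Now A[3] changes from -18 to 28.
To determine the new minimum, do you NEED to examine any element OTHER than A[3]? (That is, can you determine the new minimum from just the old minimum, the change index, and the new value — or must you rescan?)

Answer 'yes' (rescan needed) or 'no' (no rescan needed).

Old min = -18 at index 3
Change at index 3: -18 -> 28
Index 3 WAS the min and new value 28 > old min -18. Must rescan other elements to find the new min.
Needs rescan: yes

Answer: yes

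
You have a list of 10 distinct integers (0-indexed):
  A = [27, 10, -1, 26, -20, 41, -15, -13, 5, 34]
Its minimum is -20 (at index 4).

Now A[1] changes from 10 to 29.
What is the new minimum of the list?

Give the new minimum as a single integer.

Answer: -20

Derivation:
Old min = -20 (at index 4)
Change: A[1] 10 -> 29
Changed element was NOT the old min.
  New min = min(old_min, new_val) = min(-20, 29) = -20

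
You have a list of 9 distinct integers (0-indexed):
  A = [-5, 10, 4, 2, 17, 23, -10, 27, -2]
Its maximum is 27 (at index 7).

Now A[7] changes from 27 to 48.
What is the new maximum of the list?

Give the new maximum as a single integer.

Answer: 48

Derivation:
Old max = 27 (at index 7)
Change: A[7] 27 -> 48
Changed element WAS the max -> may need rescan.
  Max of remaining elements: 23
  New max = max(48, 23) = 48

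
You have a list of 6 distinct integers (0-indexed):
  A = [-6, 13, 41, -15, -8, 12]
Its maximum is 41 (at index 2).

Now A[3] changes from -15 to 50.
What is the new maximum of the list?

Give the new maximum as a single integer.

Answer: 50

Derivation:
Old max = 41 (at index 2)
Change: A[3] -15 -> 50
Changed element was NOT the old max.
  New max = max(old_max, new_val) = max(41, 50) = 50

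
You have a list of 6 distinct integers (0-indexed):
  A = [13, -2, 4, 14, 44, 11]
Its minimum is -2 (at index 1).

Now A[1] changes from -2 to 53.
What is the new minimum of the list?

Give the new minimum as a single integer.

Old min = -2 (at index 1)
Change: A[1] -2 -> 53
Changed element WAS the min. Need to check: is 53 still <= all others?
  Min of remaining elements: 4
  New min = min(53, 4) = 4

Answer: 4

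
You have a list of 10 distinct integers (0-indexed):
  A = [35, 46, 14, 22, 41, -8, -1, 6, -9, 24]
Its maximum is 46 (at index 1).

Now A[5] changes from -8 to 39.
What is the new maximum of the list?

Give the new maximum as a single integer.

Old max = 46 (at index 1)
Change: A[5] -8 -> 39
Changed element was NOT the old max.
  New max = max(old_max, new_val) = max(46, 39) = 46

Answer: 46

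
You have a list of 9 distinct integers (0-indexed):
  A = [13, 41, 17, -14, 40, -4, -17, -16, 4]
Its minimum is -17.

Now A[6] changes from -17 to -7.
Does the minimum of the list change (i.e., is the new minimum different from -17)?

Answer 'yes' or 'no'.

Old min = -17
Change: A[6] -17 -> -7
Changed element was the min; new min must be rechecked.
New min = -16; changed? yes

Answer: yes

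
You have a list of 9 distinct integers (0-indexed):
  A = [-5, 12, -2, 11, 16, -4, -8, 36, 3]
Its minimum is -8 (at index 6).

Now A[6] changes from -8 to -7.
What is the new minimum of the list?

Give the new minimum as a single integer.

Answer: -7

Derivation:
Old min = -8 (at index 6)
Change: A[6] -8 -> -7
Changed element WAS the min. Need to check: is -7 still <= all others?
  Min of remaining elements: -5
  New min = min(-7, -5) = -7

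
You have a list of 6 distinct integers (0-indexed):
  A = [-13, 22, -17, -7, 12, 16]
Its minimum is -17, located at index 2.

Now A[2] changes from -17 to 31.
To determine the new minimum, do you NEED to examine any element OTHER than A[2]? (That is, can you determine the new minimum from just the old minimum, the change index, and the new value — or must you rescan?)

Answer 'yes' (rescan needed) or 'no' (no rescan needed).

Old min = -17 at index 2
Change at index 2: -17 -> 31
Index 2 WAS the min and new value 31 > old min -17. Must rescan other elements to find the new min.
Needs rescan: yes

Answer: yes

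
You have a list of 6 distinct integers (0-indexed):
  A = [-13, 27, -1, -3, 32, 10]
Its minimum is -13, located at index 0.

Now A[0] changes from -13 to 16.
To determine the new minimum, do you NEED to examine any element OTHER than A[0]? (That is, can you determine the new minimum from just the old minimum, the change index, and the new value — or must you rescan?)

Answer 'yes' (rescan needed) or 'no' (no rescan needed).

Old min = -13 at index 0
Change at index 0: -13 -> 16
Index 0 WAS the min and new value 16 > old min -13. Must rescan other elements to find the new min.
Needs rescan: yes

Answer: yes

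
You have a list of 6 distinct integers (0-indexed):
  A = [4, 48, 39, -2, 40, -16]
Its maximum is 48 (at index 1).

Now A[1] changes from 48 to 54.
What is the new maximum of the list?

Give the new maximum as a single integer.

Answer: 54

Derivation:
Old max = 48 (at index 1)
Change: A[1] 48 -> 54
Changed element WAS the max -> may need rescan.
  Max of remaining elements: 40
  New max = max(54, 40) = 54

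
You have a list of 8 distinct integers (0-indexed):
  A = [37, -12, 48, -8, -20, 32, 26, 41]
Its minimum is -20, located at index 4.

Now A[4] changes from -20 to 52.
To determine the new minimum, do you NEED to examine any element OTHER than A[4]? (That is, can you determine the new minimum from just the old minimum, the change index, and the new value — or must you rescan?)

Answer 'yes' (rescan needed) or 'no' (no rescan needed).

Old min = -20 at index 4
Change at index 4: -20 -> 52
Index 4 WAS the min and new value 52 > old min -20. Must rescan other elements to find the new min.
Needs rescan: yes

Answer: yes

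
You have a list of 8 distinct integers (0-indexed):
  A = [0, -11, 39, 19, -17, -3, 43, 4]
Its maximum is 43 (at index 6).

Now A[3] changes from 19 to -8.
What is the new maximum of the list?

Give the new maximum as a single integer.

Answer: 43

Derivation:
Old max = 43 (at index 6)
Change: A[3] 19 -> -8
Changed element was NOT the old max.
  New max = max(old_max, new_val) = max(43, -8) = 43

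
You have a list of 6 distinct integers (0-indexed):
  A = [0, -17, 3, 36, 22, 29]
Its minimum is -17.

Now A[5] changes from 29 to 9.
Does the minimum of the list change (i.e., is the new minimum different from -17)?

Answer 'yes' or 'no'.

Answer: no

Derivation:
Old min = -17
Change: A[5] 29 -> 9
Changed element was NOT the min; min changes only if 9 < -17.
New min = -17; changed? no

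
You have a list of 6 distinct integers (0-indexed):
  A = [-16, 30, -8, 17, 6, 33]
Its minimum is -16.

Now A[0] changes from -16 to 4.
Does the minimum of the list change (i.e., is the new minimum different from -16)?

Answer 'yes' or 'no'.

Old min = -16
Change: A[0] -16 -> 4
Changed element was the min; new min must be rechecked.
New min = -8; changed? yes

Answer: yes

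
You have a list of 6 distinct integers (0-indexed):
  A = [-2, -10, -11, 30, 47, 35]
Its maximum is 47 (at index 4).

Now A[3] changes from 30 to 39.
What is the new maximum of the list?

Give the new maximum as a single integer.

Old max = 47 (at index 4)
Change: A[3] 30 -> 39
Changed element was NOT the old max.
  New max = max(old_max, new_val) = max(47, 39) = 47

Answer: 47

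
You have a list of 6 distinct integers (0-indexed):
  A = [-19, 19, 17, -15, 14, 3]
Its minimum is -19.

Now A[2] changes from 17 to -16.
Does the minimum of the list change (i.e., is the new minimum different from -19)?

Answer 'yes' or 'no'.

Answer: no

Derivation:
Old min = -19
Change: A[2] 17 -> -16
Changed element was NOT the min; min changes only if -16 < -19.
New min = -19; changed? no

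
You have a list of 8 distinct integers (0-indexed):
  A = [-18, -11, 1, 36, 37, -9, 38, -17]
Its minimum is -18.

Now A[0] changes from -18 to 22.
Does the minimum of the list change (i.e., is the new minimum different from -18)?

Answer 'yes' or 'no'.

Old min = -18
Change: A[0] -18 -> 22
Changed element was the min; new min must be rechecked.
New min = -17; changed? yes

Answer: yes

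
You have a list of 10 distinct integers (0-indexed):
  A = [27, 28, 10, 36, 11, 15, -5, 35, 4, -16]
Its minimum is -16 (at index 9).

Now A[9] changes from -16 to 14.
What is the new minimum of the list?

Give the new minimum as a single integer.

Old min = -16 (at index 9)
Change: A[9] -16 -> 14
Changed element WAS the min. Need to check: is 14 still <= all others?
  Min of remaining elements: -5
  New min = min(14, -5) = -5

Answer: -5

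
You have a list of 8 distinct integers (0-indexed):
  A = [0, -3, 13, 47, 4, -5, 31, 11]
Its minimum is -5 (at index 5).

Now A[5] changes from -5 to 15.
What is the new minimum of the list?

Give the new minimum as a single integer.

Answer: -3

Derivation:
Old min = -5 (at index 5)
Change: A[5] -5 -> 15
Changed element WAS the min. Need to check: is 15 still <= all others?
  Min of remaining elements: -3
  New min = min(15, -3) = -3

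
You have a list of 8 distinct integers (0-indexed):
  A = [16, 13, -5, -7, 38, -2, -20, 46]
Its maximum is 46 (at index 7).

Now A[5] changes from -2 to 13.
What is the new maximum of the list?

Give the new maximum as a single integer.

Old max = 46 (at index 7)
Change: A[5] -2 -> 13
Changed element was NOT the old max.
  New max = max(old_max, new_val) = max(46, 13) = 46

Answer: 46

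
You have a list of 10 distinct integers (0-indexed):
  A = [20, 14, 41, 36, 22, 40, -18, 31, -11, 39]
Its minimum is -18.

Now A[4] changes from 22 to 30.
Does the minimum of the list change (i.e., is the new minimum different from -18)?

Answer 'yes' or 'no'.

Answer: no

Derivation:
Old min = -18
Change: A[4] 22 -> 30
Changed element was NOT the min; min changes only if 30 < -18.
New min = -18; changed? no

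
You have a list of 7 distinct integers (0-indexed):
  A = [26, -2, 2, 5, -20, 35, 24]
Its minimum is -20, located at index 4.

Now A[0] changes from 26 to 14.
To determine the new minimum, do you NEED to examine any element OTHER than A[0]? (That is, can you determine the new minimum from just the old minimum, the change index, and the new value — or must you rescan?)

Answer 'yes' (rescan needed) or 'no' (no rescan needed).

Answer: no

Derivation:
Old min = -20 at index 4
Change at index 0: 26 -> 14
Index 0 was NOT the min. New min = min(-20, 14). No rescan of other elements needed.
Needs rescan: no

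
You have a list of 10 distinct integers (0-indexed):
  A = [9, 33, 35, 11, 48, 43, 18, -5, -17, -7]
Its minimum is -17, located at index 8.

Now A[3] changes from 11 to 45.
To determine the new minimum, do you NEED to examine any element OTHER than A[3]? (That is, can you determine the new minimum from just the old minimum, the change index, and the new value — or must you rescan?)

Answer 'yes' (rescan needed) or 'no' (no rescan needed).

Answer: no

Derivation:
Old min = -17 at index 8
Change at index 3: 11 -> 45
Index 3 was NOT the min. New min = min(-17, 45). No rescan of other elements needed.
Needs rescan: no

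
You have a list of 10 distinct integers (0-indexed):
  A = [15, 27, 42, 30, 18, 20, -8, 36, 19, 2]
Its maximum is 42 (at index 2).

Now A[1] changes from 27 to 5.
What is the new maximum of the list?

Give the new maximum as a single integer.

Old max = 42 (at index 2)
Change: A[1] 27 -> 5
Changed element was NOT the old max.
  New max = max(old_max, new_val) = max(42, 5) = 42

Answer: 42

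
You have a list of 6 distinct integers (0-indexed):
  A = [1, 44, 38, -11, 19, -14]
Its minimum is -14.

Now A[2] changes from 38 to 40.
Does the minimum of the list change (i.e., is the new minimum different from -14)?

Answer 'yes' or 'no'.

Answer: no

Derivation:
Old min = -14
Change: A[2] 38 -> 40
Changed element was NOT the min; min changes only if 40 < -14.
New min = -14; changed? no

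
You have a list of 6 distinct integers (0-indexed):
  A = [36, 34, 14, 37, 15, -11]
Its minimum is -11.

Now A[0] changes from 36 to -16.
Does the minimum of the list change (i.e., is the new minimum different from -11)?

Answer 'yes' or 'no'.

Old min = -11
Change: A[0] 36 -> -16
Changed element was NOT the min; min changes only if -16 < -11.
New min = -16; changed? yes

Answer: yes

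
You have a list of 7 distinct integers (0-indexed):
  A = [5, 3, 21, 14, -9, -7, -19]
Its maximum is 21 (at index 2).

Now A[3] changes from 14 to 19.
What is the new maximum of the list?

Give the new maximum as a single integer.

Old max = 21 (at index 2)
Change: A[3] 14 -> 19
Changed element was NOT the old max.
  New max = max(old_max, new_val) = max(21, 19) = 21

Answer: 21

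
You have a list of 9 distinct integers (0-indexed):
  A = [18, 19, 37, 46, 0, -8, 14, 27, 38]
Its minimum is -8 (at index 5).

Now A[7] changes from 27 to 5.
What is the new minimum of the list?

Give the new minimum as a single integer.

Answer: -8

Derivation:
Old min = -8 (at index 5)
Change: A[7] 27 -> 5
Changed element was NOT the old min.
  New min = min(old_min, new_val) = min(-8, 5) = -8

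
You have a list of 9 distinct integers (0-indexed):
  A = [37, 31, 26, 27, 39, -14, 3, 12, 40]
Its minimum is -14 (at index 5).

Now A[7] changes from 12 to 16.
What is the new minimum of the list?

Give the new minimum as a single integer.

Answer: -14

Derivation:
Old min = -14 (at index 5)
Change: A[7] 12 -> 16
Changed element was NOT the old min.
  New min = min(old_min, new_val) = min(-14, 16) = -14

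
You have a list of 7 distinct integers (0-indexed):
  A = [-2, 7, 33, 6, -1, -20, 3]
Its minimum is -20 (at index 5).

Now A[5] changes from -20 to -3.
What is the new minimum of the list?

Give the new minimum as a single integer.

Answer: -3

Derivation:
Old min = -20 (at index 5)
Change: A[5] -20 -> -3
Changed element WAS the min. Need to check: is -3 still <= all others?
  Min of remaining elements: -2
  New min = min(-3, -2) = -3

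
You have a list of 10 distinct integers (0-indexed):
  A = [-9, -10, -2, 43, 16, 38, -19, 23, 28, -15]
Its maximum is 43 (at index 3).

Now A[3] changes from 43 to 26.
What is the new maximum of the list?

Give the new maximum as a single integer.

Answer: 38

Derivation:
Old max = 43 (at index 3)
Change: A[3] 43 -> 26
Changed element WAS the max -> may need rescan.
  Max of remaining elements: 38
  New max = max(26, 38) = 38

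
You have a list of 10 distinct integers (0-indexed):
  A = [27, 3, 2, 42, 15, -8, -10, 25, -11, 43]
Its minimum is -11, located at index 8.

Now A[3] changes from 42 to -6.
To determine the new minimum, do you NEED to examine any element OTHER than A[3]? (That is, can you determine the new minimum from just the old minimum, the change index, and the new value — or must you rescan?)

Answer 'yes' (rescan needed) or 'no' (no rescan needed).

Old min = -11 at index 8
Change at index 3: 42 -> -6
Index 3 was NOT the min. New min = min(-11, -6). No rescan of other elements needed.
Needs rescan: no

Answer: no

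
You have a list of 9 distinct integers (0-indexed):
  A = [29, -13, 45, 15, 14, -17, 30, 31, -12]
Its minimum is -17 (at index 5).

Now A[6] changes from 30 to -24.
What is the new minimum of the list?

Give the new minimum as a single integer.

Old min = -17 (at index 5)
Change: A[6] 30 -> -24
Changed element was NOT the old min.
  New min = min(old_min, new_val) = min(-17, -24) = -24

Answer: -24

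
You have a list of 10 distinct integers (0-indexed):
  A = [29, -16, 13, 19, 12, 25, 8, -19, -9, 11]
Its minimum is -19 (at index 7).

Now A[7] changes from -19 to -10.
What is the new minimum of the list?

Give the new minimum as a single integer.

Old min = -19 (at index 7)
Change: A[7] -19 -> -10
Changed element WAS the min. Need to check: is -10 still <= all others?
  Min of remaining elements: -16
  New min = min(-10, -16) = -16

Answer: -16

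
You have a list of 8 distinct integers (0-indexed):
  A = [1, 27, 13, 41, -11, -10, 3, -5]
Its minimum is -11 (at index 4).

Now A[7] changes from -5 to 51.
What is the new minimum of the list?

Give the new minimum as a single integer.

Old min = -11 (at index 4)
Change: A[7] -5 -> 51
Changed element was NOT the old min.
  New min = min(old_min, new_val) = min(-11, 51) = -11

Answer: -11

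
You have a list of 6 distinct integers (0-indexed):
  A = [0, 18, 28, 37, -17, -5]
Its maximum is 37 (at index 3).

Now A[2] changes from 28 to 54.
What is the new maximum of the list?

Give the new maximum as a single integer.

Old max = 37 (at index 3)
Change: A[2] 28 -> 54
Changed element was NOT the old max.
  New max = max(old_max, new_val) = max(37, 54) = 54

Answer: 54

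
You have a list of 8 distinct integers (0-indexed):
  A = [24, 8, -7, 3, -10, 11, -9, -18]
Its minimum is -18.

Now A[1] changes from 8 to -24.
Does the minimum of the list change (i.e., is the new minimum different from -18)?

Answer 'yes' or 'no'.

Old min = -18
Change: A[1] 8 -> -24
Changed element was NOT the min; min changes only if -24 < -18.
New min = -24; changed? yes

Answer: yes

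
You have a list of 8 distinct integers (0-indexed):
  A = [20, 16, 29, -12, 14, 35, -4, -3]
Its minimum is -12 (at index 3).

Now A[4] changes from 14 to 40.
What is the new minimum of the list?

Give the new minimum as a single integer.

Answer: -12

Derivation:
Old min = -12 (at index 3)
Change: A[4] 14 -> 40
Changed element was NOT the old min.
  New min = min(old_min, new_val) = min(-12, 40) = -12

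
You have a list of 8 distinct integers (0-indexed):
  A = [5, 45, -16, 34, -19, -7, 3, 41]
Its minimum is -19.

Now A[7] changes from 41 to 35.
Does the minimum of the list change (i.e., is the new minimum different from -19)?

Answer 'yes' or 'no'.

Answer: no

Derivation:
Old min = -19
Change: A[7] 41 -> 35
Changed element was NOT the min; min changes only if 35 < -19.
New min = -19; changed? no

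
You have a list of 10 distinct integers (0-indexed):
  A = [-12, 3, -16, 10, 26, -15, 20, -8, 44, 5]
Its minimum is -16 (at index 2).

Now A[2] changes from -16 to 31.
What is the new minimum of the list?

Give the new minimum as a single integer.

Old min = -16 (at index 2)
Change: A[2] -16 -> 31
Changed element WAS the min. Need to check: is 31 still <= all others?
  Min of remaining elements: -15
  New min = min(31, -15) = -15

Answer: -15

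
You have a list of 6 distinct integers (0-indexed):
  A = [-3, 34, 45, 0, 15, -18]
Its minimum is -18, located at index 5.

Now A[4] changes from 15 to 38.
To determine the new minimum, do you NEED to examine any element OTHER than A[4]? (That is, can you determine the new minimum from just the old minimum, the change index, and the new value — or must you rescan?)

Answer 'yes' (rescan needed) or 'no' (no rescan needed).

Answer: no

Derivation:
Old min = -18 at index 5
Change at index 4: 15 -> 38
Index 4 was NOT the min. New min = min(-18, 38). No rescan of other elements needed.
Needs rescan: no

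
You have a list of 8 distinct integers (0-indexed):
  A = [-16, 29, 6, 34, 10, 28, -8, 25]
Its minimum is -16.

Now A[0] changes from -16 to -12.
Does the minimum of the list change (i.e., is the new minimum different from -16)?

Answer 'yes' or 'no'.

Old min = -16
Change: A[0] -16 -> -12
Changed element was the min; new min must be rechecked.
New min = -12; changed? yes

Answer: yes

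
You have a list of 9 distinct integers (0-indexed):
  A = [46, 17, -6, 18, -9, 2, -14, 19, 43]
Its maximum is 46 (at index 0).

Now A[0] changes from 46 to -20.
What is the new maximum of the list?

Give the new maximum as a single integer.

Answer: 43

Derivation:
Old max = 46 (at index 0)
Change: A[0] 46 -> -20
Changed element WAS the max -> may need rescan.
  Max of remaining elements: 43
  New max = max(-20, 43) = 43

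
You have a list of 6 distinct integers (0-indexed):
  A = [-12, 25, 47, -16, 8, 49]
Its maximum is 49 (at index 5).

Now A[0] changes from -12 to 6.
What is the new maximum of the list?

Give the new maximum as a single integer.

Answer: 49

Derivation:
Old max = 49 (at index 5)
Change: A[0] -12 -> 6
Changed element was NOT the old max.
  New max = max(old_max, new_val) = max(49, 6) = 49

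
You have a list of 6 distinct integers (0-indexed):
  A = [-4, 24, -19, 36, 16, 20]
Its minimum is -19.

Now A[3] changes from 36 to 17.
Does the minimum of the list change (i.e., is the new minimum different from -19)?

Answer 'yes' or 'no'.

Old min = -19
Change: A[3] 36 -> 17
Changed element was NOT the min; min changes only if 17 < -19.
New min = -19; changed? no

Answer: no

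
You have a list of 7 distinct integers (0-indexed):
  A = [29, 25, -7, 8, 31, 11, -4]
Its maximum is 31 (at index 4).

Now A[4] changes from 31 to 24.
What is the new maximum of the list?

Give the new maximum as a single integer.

Answer: 29

Derivation:
Old max = 31 (at index 4)
Change: A[4] 31 -> 24
Changed element WAS the max -> may need rescan.
  Max of remaining elements: 29
  New max = max(24, 29) = 29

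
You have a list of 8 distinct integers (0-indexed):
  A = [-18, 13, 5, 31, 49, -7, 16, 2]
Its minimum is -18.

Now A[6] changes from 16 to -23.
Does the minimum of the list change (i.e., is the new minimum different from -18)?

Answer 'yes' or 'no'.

Old min = -18
Change: A[6] 16 -> -23
Changed element was NOT the min; min changes only if -23 < -18.
New min = -23; changed? yes

Answer: yes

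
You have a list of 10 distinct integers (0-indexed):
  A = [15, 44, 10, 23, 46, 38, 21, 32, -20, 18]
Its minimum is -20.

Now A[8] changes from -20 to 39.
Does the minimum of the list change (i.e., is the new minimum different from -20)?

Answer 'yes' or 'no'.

Old min = -20
Change: A[8] -20 -> 39
Changed element was the min; new min must be rechecked.
New min = 10; changed? yes

Answer: yes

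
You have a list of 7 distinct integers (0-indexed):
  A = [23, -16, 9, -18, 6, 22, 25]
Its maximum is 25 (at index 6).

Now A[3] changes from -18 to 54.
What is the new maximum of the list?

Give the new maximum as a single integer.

Old max = 25 (at index 6)
Change: A[3] -18 -> 54
Changed element was NOT the old max.
  New max = max(old_max, new_val) = max(25, 54) = 54

Answer: 54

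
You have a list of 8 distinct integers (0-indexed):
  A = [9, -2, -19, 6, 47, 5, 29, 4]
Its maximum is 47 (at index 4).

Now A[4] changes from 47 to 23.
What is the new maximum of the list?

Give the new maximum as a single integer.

Old max = 47 (at index 4)
Change: A[4] 47 -> 23
Changed element WAS the max -> may need rescan.
  Max of remaining elements: 29
  New max = max(23, 29) = 29

Answer: 29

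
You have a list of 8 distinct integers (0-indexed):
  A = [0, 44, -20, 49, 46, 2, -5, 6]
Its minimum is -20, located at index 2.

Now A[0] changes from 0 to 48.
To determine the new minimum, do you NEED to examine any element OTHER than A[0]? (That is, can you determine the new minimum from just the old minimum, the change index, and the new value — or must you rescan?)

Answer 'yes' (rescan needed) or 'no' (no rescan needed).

Old min = -20 at index 2
Change at index 0: 0 -> 48
Index 0 was NOT the min. New min = min(-20, 48). No rescan of other elements needed.
Needs rescan: no

Answer: no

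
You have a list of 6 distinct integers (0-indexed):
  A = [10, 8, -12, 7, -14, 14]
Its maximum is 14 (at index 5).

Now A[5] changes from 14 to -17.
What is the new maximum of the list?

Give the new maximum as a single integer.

Old max = 14 (at index 5)
Change: A[5] 14 -> -17
Changed element WAS the max -> may need rescan.
  Max of remaining elements: 10
  New max = max(-17, 10) = 10

Answer: 10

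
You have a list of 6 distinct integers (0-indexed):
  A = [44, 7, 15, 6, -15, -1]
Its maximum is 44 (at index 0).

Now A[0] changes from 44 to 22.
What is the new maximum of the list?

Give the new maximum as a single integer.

Answer: 22

Derivation:
Old max = 44 (at index 0)
Change: A[0] 44 -> 22
Changed element WAS the max -> may need rescan.
  Max of remaining elements: 15
  New max = max(22, 15) = 22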